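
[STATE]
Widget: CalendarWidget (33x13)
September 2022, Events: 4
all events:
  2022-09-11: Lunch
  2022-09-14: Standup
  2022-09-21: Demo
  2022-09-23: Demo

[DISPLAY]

          September 2022         
Mo Tu We Th Fr Sa Su             
          1  2  3  4             
 5  6  7  8  9 10 11*            
12 13 14* 15 16 17 18            
19 20 21* 22 23* 24 25           
26 27 28 29 30                   
                                 
                                 
                                 
                                 
                                 
                                 


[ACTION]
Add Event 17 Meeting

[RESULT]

          September 2022         
Mo Tu We Th Fr Sa Su             
          1  2  3  4             
 5  6  7  8  9 10 11*            
12 13 14* 15 16 17* 18           
19 20 21* 22 23* 24 25           
26 27 28 29 30                   
                                 
                                 
                                 
                                 
                                 
                                 


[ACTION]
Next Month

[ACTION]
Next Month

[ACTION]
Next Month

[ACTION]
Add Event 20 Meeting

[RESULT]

          December 2022          
Mo Tu We Th Fr Sa Su             
          1  2  3  4             
 5  6  7  8  9 10 11             
12 13 14 15 16 17 18             
19 20* 21 22 23 24 25            
26 27 28 29 30 31                
                                 
                                 
                                 
                                 
                                 
                                 


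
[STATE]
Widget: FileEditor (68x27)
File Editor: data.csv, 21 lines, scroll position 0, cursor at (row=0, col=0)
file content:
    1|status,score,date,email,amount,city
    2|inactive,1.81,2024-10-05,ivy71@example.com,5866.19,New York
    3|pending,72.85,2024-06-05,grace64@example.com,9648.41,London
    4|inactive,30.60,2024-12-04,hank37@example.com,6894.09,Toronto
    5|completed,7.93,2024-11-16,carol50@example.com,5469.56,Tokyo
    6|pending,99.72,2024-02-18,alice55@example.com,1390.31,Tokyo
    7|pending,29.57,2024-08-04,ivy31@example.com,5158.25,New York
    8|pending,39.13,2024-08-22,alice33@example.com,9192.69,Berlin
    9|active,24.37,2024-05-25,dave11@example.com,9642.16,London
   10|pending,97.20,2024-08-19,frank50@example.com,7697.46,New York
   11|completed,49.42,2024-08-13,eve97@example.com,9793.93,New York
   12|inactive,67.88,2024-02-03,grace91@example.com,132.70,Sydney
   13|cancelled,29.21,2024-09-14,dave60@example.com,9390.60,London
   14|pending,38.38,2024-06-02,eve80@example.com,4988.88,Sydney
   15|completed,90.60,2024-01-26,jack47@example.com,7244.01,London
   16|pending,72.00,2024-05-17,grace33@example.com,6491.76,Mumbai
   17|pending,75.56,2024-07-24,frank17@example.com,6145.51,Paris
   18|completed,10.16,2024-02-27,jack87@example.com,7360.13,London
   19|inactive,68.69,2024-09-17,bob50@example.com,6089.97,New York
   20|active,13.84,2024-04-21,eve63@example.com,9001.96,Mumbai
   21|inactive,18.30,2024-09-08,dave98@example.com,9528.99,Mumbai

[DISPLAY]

█tatus,score,date,email,amount,city                                ▲
inactive,1.81,2024-10-05,ivy71@example.com,5866.19,New York        █
pending,72.85,2024-06-05,grace64@example.com,9648.41,London        ░
inactive,30.60,2024-12-04,hank37@example.com,6894.09,Toronto       ░
completed,7.93,2024-11-16,carol50@example.com,5469.56,Tokyo        ░
pending,99.72,2024-02-18,alice55@example.com,1390.31,Tokyo         ░
pending,29.57,2024-08-04,ivy31@example.com,5158.25,New York        ░
pending,39.13,2024-08-22,alice33@example.com,9192.69,Berlin        ░
active,24.37,2024-05-25,dave11@example.com,9642.16,London          ░
pending,97.20,2024-08-19,frank50@example.com,7697.46,New York      ░
completed,49.42,2024-08-13,eve97@example.com,9793.93,New York      ░
inactive,67.88,2024-02-03,grace91@example.com,132.70,Sydney        ░
cancelled,29.21,2024-09-14,dave60@example.com,9390.60,London       ░
pending,38.38,2024-06-02,eve80@example.com,4988.88,Sydney          ░
completed,90.60,2024-01-26,jack47@example.com,7244.01,London       ░
pending,72.00,2024-05-17,grace33@example.com,6491.76,Mumbai        ░
pending,75.56,2024-07-24,frank17@example.com,6145.51,Paris         ░
completed,10.16,2024-02-27,jack87@example.com,7360.13,London       ░
inactive,68.69,2024-09-17,bob50@example.com,6089.97,New York       ░
active,13.84,2024-04-21,eve63@example.com,9001.96,Mumbai           ░
inactive,18.30,2024-09-08,dave98@example.com,9528.99,Mumbai        ░
                                                                   ░
                                                                   ░
                                                                   ░
                                                                   ░
                                                                   ░
                                                                   ▼


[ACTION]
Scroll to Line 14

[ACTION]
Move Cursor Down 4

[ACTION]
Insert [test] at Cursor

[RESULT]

status,score,date,email,amount,city                                ▲
inactive,1.81,2024-10-05,ivy71@example.com,5866.19,New York        █
pending,72.85,2024-06-05,grace64@example.com,9648.41,London        ░
inactive,30.60,2024-12-04,hank37@example.com,6894.09,Toronto       ░
test█ompleted,7.93,2024-11-16,carol50@example.com,5469.56,Tokyo    ░
pending,99.72,2024-02-18,alice55@example.com,1390.31,Tokyo         ░
pending,29.57,2024-08-04,ivy31@example.com,5158.25,New York        ░
pending,39.13,2024-08-22,alice33@example.com,9192.69,Berlin        ░
active,24.37,2024-05-25,dave11@example.com,9642.16,London          ░
pending,97.20,2024-08-19,frank50@example.com,7697.46,New York      ░
completed,49.42,2024-08-13,eve97@example.com,9793.93,New York      ░
inactive,67.88,2024-02-03,grace91@example.com,132.70,Sydney        ░
cancelled,29.21,2024-09-14,dave60@example.com,9390.60,London       ░
pending,38.38,2024-06-02,eve80@example.com,4988.88,Sydney          ░
completed,90.60,2024-01-26,jack47@example.com,7244.01,London       ░
pending,72.00,2024-05-17,grace33@example.com,6491.76,Mumbai        ░
pending,75.56,2024-07-24,frank17@example.com,6145.51,Paris         ░
completed,10.16,2024-02-27,jack87@example.com,7360.13,London       ░
inactive,68.69,2024-09-17,bob50@example.com,6089.97,New York       ░
active,13.84,2024-04-21,eve63@example.com,9001.96,Mumbai           ░
inactive,18.30,2024-09-08,dave98@example.com,9528.99,Mumbai        ░
                                                                   ░
                                                                   ░
                                                                   ░
                                                                   ░
                                                                   ░
                                                                   ▼


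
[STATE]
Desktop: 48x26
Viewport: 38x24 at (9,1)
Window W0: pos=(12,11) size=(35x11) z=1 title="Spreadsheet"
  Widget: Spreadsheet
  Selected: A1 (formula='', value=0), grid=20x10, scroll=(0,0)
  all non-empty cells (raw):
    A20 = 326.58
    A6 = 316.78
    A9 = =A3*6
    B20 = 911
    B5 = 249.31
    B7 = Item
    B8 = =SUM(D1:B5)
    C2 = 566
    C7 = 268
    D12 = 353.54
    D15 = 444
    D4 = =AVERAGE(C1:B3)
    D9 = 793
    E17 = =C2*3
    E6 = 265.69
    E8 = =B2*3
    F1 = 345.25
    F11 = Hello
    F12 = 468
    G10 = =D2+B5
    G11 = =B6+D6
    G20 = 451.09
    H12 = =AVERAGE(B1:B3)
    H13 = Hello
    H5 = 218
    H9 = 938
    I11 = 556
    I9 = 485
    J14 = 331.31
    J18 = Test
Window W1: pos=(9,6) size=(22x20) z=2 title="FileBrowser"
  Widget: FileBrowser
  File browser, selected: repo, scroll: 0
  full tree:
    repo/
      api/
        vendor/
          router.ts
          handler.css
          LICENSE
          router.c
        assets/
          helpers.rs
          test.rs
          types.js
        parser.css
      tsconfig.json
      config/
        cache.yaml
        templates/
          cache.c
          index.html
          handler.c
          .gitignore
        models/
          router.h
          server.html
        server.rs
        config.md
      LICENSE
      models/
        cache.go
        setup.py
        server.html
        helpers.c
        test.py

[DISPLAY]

                                      
                                      
                                      
                                      
                                      
┏━━━━━━━━━━━━━━━━━━━━┓                
┃ FileBrowser        ┃                
┠────────────────────┨                
┃> [-] repo/         ┃                
┃    [+] api/        ┃                
┃    tsconfig.json   ┃━━━━━━━━━━━━━━━┓
┃    [+] config/     ┃               ┃
┃    LICENSE         ┃───────────────┨
┃    [+] models/     ┃               ┃
┃                    ┃     C       D ┃
┃                    ┃---------------┃
┃                    ┃ 0       0     ┃
┃                    ┃ 0     566     ┃
┃                    ┃ 0       0     ┃
┃                    ┃ 0       0   94┃
┃                    ┃━━━━━━━━━━━━━━━┛
┃                    ┃                
┃                    ┃                
┃                    ┃                


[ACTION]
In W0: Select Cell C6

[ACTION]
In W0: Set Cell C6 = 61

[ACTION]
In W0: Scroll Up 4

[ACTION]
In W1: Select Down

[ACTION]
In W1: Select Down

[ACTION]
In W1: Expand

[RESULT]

                                      
                                      
                                      
                                      
                                      
┏━━━━━━━━━━━━━━━━━━━━┓                
┃ FileBrowser        ┃                
┠────────────────────┨                
┃  [-] repo/         ┃                
┃    [+] api/        ┃                
┃  > tsconfig.json   ┃━━━━━━━━━━━━━━━┓
┃    [+] config/     ┃               ┃
┃    LICENSE         ┃───────────────┨
┃    [+] models/     ┃               ┃
┃                    ┃     C       D ┃
┃                    ┃---------------┃
┃                    ┃ 0       0     ┃
┃                    ┃ 0     566     ┃
┃                    ┃ 0       0     ┃
┃                    ┃ 0       0   94┃
┃                    ┃━━━━━━━━━━━━━━━┛
┃                    ┃                
┃                    ┃                
┃                    ┃                


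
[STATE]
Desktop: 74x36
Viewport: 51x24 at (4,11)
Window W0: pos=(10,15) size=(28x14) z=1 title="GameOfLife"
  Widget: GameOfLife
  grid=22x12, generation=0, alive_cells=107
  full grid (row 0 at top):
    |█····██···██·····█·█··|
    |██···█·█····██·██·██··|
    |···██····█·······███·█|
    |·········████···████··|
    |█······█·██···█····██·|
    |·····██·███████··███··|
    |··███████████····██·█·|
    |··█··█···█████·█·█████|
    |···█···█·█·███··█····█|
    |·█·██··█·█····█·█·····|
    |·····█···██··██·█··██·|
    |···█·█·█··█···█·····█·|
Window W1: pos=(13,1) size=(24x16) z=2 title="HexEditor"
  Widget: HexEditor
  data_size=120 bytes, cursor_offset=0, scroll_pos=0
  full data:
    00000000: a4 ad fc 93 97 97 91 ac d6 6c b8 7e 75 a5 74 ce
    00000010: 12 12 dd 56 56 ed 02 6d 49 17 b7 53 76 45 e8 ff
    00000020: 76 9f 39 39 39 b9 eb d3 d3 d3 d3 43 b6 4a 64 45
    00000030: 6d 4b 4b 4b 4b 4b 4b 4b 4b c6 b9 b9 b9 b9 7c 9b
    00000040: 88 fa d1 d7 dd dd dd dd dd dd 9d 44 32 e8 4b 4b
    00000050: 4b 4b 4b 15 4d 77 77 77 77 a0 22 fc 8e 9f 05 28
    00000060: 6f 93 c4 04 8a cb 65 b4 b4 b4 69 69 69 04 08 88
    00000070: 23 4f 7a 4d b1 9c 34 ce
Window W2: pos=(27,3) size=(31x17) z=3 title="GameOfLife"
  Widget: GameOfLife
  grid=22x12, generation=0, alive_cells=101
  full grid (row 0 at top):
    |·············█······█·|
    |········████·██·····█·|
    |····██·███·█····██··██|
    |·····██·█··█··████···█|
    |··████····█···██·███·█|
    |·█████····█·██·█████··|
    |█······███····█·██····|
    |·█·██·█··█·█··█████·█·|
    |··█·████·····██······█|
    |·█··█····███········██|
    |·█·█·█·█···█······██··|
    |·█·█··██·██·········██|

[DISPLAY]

         ┃00000070  23 ┃··████····█···██·███·█     
         ┃             ┃·█████····█·██·█████··     
         ┃             ┃█······███····█·██····     
         ┃             ┃·█·██·█··█·█··█████·█·     
      ┏━━┃             ┃··█·████·····██······█     
      ┃ G┗━━━━━━━━━━━━━┃·█··█····███········██     
      ┠────────────────┃·█·█·█·█···█······██··     
      ┃Gen: 0          ┃·█·█··██·██·········██     
      ┃██···█·█····██·█┗━━━━━━━━━━━━━━━━━━━━━━━━━━━
      ┃···██····█·······███·█    ┃                 
      ┃·········████···████··    ┃                 
      ┃█······█·██···█····██·    ┃                 
      ┃·····██·███████··███··    ┃                 
      ┃··███████████····██·█·    ┃                 
      ┃··█··█···█████·█·█████    ┃                 
      ┃···█···█·█·███··█····█    ┃                 
      ┃·█·██··█·█····█·█·····    ┃                 
      ┗━━━━━━━━━━━━━━━━━━━━━━━━━━┛                 
                                                   
                                                   
                                                   
                                                   
                                                   
                                                   


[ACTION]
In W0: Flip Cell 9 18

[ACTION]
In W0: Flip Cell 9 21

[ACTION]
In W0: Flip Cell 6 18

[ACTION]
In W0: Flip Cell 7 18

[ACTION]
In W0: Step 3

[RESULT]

         ┃00000070  23 ┃··████····█···██·███·█     
         ┃             ┃·█████····█·██·█████··     
         ┃             ┃█······███····█·██····     
         ┃             ┃·█·██·█··█·█··█████·█·     
      ┏━━┃             ┃··█·████·····██······█     
      ┃ G┗━━━━━━━━━━━━━┃·█··█····███········██     
      ┠────────────────┃·█·█·█·█···█······██··     
      ┃Gen: 3          ┃·█·█··██·██·········██     
      ┃██··█·█··███··█·┗━━━━━━━━━━━━━━━━━━━━━━━━━━━
      ┃·····███·██···█·······    ┃                 
      ┃········█·············    ┃                 
      ┃················██····    ┃                 
      ┃··█·█·············█···    ┃                 
      ┃·█··█··········████·█·    ┃                 
      ┃··█·██·········██····█    ┃                 
      ┃·····█·█·█······██···█    ┃                 
      ┃·····██·██████··██··██    ┃                 
      ┗━━━━━━━━━━━━━━━━━━━━━━━━━━┛                 
                                                   
                                                   
                                                   
                                                   
                                                   
                                                   


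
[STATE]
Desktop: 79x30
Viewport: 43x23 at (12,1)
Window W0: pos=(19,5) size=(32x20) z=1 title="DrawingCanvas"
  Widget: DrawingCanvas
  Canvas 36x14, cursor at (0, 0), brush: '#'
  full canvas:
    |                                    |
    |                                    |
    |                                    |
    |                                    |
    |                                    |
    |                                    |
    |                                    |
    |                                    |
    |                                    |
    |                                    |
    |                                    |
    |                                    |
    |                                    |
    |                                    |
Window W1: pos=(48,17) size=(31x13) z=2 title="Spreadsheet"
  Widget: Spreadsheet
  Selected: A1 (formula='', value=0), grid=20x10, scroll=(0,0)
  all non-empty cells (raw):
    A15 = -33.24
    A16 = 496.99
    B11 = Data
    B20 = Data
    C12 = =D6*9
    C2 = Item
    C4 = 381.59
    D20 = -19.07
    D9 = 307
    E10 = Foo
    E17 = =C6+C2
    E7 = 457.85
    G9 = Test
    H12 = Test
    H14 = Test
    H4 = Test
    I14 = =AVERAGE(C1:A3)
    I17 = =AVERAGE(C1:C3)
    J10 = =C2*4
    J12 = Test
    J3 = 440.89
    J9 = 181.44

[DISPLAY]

                                           
                                           
                                           
                                           
       ┏━━━━━━━━━━━━━━━━━━━━━━━━━━━━━━┓    
       ┃ DrawingCanvas                ┃    
       ┠──────────────────────────────┨    
       ┃+                             ┃    
       ┃                              ┃    
       ┃                              ┃    
       ┃                              ┃    
       ┃                              ┃    
       ┃                              ┃    
       ┃                              ┃    
       ┃                              ┃    
       ┃                              ┃    
       ┃                            ┏━━━━━━
       ┃                            ┃ Sprea
       ┃                            ┠──────
       ┃                            ┃A1:   
       ┃                            ┃      
       ┃                            ┃------
       ┃                            ┃  1   


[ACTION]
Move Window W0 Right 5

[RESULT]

                                           
                                           
                                           
                                           
            ┏━━━━━━━━━━━━━━━━━━━━━━━━━━━━━━
            ┃ DrawingCanvas                
            ┠──────────────────────────────
            ┃+                             
            ┃                              
            ┃                              
            ┃                              
            ┃                              
            ┃                              
            ┃                              
            ┃                              
            ┃                              
            ┃                       ┏━━━━━━
            ┃                       ┃ Sprea
            ┃                       ┠──────
            ┃                       ┃A1:   
            ┃                       ┃      
            ┃                       ┃------
            ┃                       ┃  1   


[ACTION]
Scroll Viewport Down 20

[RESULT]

            ┠──────────────────────────────
            ┃+                             
            ┃                              
            ┃                              
            ┃                              
            ┃                              
            ┃                              
            ┃                              
            ┃                              
            ┃                              
            ┃                       ┏━━━━━━
            ┃                       ┃ Sprea
            ┃                       ┠──────
            ┃                       ┃A1:   
            ┃                       ┃      
            ┃                       ┃------
            ┃                       ┃  1   
            ┗━━━━━━━━━━━━━━━━━━━━━━━┃  2   
                                    ┃  3   
                                    ┃  4   
                                    ┃  5   
                                    ┃  6   
                                    ┗━━━━━━


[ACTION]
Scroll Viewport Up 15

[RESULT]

                                           
                                           
                                           
                                           
                                           
            ┏━━━━━━━━━━━━━━━━━━━━━━━━━━━━━━
            ┃ DrawingCanvas                
            ┠──────────────────────────────
            ┃+                             
            ┃                              
            ┃                              
            ┃                              
            ┃                              
            ┃                              
            ┃                              
            ┃                              
            ┃                              
            ┃                       ┏━━━━━━
            ┃                       ┃ Sprea
            ┃                       ┠──────
            ┃                       ┃A1:   
            ┃                       ┃      
            ┃                       ┃------


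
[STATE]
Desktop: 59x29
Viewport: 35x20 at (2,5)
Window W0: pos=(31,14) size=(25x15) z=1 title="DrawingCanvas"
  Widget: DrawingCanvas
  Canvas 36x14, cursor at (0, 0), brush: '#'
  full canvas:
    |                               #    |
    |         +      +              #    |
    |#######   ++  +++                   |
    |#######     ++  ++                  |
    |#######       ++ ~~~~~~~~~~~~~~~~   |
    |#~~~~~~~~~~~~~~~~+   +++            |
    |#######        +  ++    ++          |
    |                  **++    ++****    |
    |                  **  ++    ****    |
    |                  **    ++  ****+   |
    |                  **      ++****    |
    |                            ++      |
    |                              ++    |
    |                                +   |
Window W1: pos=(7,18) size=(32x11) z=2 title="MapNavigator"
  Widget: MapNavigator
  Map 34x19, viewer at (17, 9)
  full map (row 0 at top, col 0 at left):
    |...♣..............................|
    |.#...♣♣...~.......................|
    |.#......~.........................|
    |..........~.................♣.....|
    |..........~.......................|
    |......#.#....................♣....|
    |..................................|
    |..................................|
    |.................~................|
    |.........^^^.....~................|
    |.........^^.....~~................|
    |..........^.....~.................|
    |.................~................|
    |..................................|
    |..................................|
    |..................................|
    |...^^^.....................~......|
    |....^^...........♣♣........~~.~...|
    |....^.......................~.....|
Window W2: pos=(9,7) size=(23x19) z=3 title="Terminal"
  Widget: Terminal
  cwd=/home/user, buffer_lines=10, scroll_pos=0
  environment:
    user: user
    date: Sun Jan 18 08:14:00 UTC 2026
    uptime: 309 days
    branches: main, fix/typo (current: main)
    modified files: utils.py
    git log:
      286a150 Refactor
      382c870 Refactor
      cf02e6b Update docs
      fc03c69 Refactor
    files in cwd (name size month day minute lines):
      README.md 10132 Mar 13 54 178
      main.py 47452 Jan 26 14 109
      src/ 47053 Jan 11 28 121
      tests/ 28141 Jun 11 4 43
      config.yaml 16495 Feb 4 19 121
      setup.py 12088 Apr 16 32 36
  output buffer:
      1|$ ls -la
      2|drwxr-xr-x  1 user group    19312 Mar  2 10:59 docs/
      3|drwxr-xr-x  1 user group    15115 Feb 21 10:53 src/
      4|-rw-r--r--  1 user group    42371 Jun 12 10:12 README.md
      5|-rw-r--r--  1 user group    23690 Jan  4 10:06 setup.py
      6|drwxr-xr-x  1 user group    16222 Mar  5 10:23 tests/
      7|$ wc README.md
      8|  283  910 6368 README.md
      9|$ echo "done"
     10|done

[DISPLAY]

                                   
                                   
       ┏━━━━━━━━━━━━━━━━━━━━━┓     
       ┃ Terminal            ┃     
       ┠─────────────────────┨     
       ┃$ ls -la             ┃     
       ┃drwxr-xr-x  1 user gr┃     
       ┃drwxr-xr-x  1 user gr┃     
       ┃-rw-r--r--  1 user gr┃     
       ┃-rw-r--r--  1 user gr┃━━━━━
       ┃drwxr-xr-x  1 user gr┃ Draw
       ┃$ wc README.md       ┃─────
       ┃  283  910 6368 READM┃+    
     ┏━┃$ echo "done"        ┃━━━━━
     ┃ ┃done                 ┃     
     ┠─┃$ █                  ┃─────
     ┃.┃                     ┃.....
     ┃.┃                     ┃.....
     ┃.┃                     ┃.....
     ┃.┃                     ┃.....


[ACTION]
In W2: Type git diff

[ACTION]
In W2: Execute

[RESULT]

                                   
                                   
       ┏━━━━━━━━━━━━━━━━━━━━━┓     
       ┃ Terminal            ┃     
       ┠─────────────────────┨     
       ┃-rw-r--r--  1 user gr┃     
       ┃-rw-r--r--  1 user gr┃     
       ┃drwxr-xr-x  1 user gr┃     
       ┃$ wc README.md       ┃     
       ┃  283  910 6368 READM┃━━━━━
       ┃$ echo "done"        ┃ Draw
       ┃done                 ┃─────
       ┃$ git diff           ┃+    
     ┏━┃diff --git a/main.py ┃━━━━━
     ┃ ┃--- a/main.py        ┃     
     ┠─┃+++ b/main.py        ┃─────
     ┃.┃@@ -1,3 +1,4 @@      ┃.....
     ┃.┃+# updated           ┃.....
     ┃.┃ import sys          ┃.....
     ┃.┃$ █                  ┃.....


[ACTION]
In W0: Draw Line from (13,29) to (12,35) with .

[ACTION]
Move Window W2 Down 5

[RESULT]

                                   
                                   
                                   
                                   
                                   
       ┏━━━━━━━━━━━━━━━━━━━━━┓     
       ┃ Terminal            ┃     
       ┠─────────────────────┨     
       ┃-rw-r--r--  1 user gr┃     
       ┃-rw-r--r--  1 user gr┃━━━━━
       ┃drwxr-xr-x  1 user gr┃ Draw
       ┃$ wc README.md       ┃─────
       ┃  283  910 6368 READM┃+    
     ┏━┃$ echo "done"        ┃━━━━━
     ┃ ┃done                 ┃     
     ┠─┃$ git diff           ┃─────
     ┃.┃diff --git a/main.py ┃.....
     ┃.┃--- a/main.py        ┃.....
     ┃.┃+++ b/main.py        ┃.....
     ┃.┃@@ -1,3 +1,4 @@      ┃.....


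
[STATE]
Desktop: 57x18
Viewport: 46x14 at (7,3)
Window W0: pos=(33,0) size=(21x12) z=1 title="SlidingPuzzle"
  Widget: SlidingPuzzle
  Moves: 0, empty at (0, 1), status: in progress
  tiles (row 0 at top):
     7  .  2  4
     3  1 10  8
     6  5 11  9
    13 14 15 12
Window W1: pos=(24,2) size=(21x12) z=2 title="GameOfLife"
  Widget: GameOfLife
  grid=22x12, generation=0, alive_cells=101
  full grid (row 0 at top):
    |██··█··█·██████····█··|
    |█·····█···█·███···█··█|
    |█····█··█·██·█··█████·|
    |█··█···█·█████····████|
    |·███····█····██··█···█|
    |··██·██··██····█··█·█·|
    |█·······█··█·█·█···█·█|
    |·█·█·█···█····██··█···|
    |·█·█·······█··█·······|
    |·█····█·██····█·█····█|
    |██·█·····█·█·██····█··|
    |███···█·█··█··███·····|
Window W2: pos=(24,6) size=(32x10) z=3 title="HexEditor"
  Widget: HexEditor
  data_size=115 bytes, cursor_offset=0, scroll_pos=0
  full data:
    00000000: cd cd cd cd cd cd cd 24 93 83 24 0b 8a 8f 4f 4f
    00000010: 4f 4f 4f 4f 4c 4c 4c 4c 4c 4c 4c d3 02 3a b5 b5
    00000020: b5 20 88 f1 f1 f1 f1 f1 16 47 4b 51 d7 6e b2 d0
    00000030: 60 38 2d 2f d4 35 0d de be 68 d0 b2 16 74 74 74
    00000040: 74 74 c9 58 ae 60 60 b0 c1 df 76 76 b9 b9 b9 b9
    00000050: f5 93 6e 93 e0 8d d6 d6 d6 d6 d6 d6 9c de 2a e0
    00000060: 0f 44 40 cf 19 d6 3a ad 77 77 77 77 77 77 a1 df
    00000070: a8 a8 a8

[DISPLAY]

                 ┃ GameOfLife        ┃────┬───
                 ┠───────────────────┨  2 │  4
                 ┃Gen: 0             ┃────┼───
                 ┏━━━━━━━━━━━━━━━━━━━━━━━━━━━━
                 ┃ HexEditor                  
                 ┠────────────────────────────
                 ┃00000000  CD cd cd cd cd cd 
                 ┃00000010  4f 4f 4f 4f 4c 4c 
                 ┃00000020  b5 20 88 f1 f1 f1 
                 ┃00000030  60 38 2d 2f d4 35 
                 ┃00000040  74 74 c9 58 ae 60 
                 ┃00000050  f5 93 6e 93 e0 8d 
                 ┗━━━━━━━━━━━━━━━━━━━━━━━━━━━━
                                              


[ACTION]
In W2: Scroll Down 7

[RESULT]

                 ┃ GameOfLife        ┃────┬───
                 ┠───────────────────┨  2 │  4
                 ┃Gen: 0             ┃────┼───
                 ┏━━━━━━━━━━━━━━━━━━━━━━━━━━━━
                 ┃ HexEditor                  
                 ┠────────────────────────────
                 ┃00000070  a8 a8 a8          
                 ┃                            
                 ┃                            
                 ┃                            
                 ┃                            
                 ┃                            
                 ┗━━━━━━━━━━━━━━━━━━━━━━━━━━━━
                                              


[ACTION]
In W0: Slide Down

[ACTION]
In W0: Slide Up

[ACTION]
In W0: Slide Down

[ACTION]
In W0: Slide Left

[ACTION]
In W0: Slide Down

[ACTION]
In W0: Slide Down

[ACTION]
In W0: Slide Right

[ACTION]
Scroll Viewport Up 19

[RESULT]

                          ┏━━━━━━━━━━━━━━━━━━━
                          ┃ SlidingPuzzle     
                 ┏━━━━━━━━━━━━━━━━━━━┓────────
                 ┃ GameOfLife        ┃────┬───
                 ┠───────────────────┨  2 │  4
                 ┃Gen: 0             ┃────┼───
                 ┏━━━━━━━━━━━━━━━━━━━━━━━━━━━━
                 ┃ HexEditor                  
                 ┠────────────────────────────
                 ┃00000070  a8 a8 a8          
                 ┃                            
                 ┃                            
                 ┃                            
                 ┃                            


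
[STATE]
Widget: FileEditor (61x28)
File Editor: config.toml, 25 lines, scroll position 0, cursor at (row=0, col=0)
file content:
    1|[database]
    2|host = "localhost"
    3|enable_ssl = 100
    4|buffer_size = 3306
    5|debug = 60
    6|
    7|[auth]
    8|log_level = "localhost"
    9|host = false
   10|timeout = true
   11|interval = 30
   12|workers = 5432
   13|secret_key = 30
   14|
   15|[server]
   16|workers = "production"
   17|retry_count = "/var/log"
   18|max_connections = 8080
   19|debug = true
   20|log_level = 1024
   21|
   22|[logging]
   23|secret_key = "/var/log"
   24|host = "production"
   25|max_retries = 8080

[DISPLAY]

█database]                                                  ▲
host = "localhost"                                          █
enable_ssl = 100                                            ░
buffer_size = 3306                                          ░
debug = 60                                                  ░
                                                            ░
[auth]                                                      ░
log_level = "localhost"                                     ░
host = false                                                ░
timeout = true                                              ░
interval = 30                                               ░
workers = 5432                                              ░
secret_key = 30                                             ░
                                                            ░
[server]                                                    ░
workers = "production"                                      ░
retry_count = "/var/log"                                    ░
max_connections = 8080                                      ░
debug = true                                                ░
log_level = 1024                                            ░
                                                            ░
[logging]                                                   ░
secret_key = "/var/log"                                     ░
host = "production"                                         ░
max_retries = 8080                                          ░
                                                            ░
                                                            ░
                                                            ▼


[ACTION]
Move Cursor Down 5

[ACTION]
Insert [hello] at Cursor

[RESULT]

[database]                                                  ▲
host = "localhost"                                          █
enable_ssl = 100                                            ░
buffer_size = 3306                                          ░
debug = 60                                                  ░
hello█                                                      ░
[auth]                                                      ░
log_level = "localhost"                                     ░
host = false                                                ░
timeout = true                                              ░
interval = 30                                               ░
workers = 5432                                              ░
secret_key = 30                                             ░
                                                            ░
[server]                                                    ░
workers = "production"                                      ░
retry_count = "/var/log"                                    ░
max_connections = 8080                                      ░
debug = true                                                ░
log_level = 1024                                            ░
                                                            ░
[logging]                                                   ░
secret_key = "/var/log"                                     ░
host = "production"                                         ░
max_retries = 8080                                          ░
                                                            ░
                                                            ░
                                                            ▼


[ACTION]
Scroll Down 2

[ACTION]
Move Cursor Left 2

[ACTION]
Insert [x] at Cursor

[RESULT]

[database]                                                  ▲
host = "localhost"                                          █
enable_ssl = 100                                            ░
buffer_size = 3306                                          ░
debug = 60                                                  ░
helx█o                                                      ░
[auth]                                                      ░
log_level = "localhost"                                     ░
host = false                                                ░
timeout = true                                              ░
interval = 30                                               ░
workers = 5432                                              ░
secret_key = 30                                             ░
                                                            ░
[server]                                                    ░
workers = "production"                                      ░
retry_count = "/var/log"                                    ░
max_connections = 8080                                      ░
debug = true                                                ░
log_level = 1024                                            ░
                                                            ░
[logging]                                                   ░
secret_key = "/var/log"                                     ░
host = "production"                                         ░
max_retries = 8080                                          ░
                                                            ░
                                                            ░
                                                            ▼
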